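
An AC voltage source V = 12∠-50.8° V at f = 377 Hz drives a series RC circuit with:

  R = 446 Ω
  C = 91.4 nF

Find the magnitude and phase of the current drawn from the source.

Step 1 — Angular frequency: ω = 2π·f = 2π·377 = 2369 rad/s.
Step 2 — Component impedances:
  R: Z = R = 446 Ω
  C: Z = 1/(jωC) = -j/(ω·C) = 0 - j4619 Ω
Step 3 — Series combination: Z_total = R + C = 446 - j4619 Ω = 4640∠-84.5° Ω.
Step 4 — Source phasor: V = 12∠-50.8° V = 7.584 - j9.299 V.
Step 5 — Ohm's law: I = V / Z_total = (7.584 - j9.299) / (446 - j4619) = 0.002152 + j0.001434 A.
Step 6 — Convert to polar: |I| = 0.002586 A, ∠I = 33.7°.

I = 0.002586∠33.7° A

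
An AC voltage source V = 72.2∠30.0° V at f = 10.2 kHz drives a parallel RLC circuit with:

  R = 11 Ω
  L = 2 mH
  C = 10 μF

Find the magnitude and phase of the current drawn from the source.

Step 1 — Angular frequency: ω = 2π·f = 2π·1.02e+04 = 6.409e+04 rad/s.
Step 2 — Component impedances:
  R: Z = R = 11 Ω
  L: Z = jωL = j·6.409e+04·0.002 = 0 + j128.2 Ω
  C: Z = 1/(jωC) = -j/(ω·C) = 0 - j1.56 Ω
Step 3 — Parallel combination: 1/Z_total = 1/R + 1/L + 1/C; Z_total = 0.2222 - j1.548 Ω = 1.564∠-81.8° Ω.
Step 4 — Source phasor: V = 72.2∠30.0° V = 62.53 + j36.1 V.
Step 5 — Ohm's law: I = V / Z_total = (62.53 + j36.1) / (0.2222 - j1.548) = -17.17 + j42.87 A.
Step 6 — Convert to polar: |I| = 46.18 A, ∠I = 111.8°.

I = 46.18∠111.8° A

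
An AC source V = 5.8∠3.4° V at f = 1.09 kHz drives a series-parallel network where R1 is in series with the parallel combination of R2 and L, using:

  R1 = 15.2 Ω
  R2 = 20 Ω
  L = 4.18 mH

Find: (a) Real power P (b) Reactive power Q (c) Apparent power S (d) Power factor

Step 1 — Angular frequency: ω = 2π·f = 2π·1090 = 6849 rad/s.
Step 2 — Component impedances:
  R1: Z = R = 15.2 Ω
  R2: Z = R = 20 Ω
  L: Z = jωL = j·6849·0.00418 = 0 + j28.63 Ω
Step 3 — Parallel branch: R2 || L = 1/(1/R2 + 1/L) = 13.44 + j9.39 Ω.
Step 4 — Series with R1: Z_total = R1 + (R2 || L) = 28.64 + j9.39 Ω = 30.14∠18.2° Ω.
Step 5 — Source phasor: V = 5.8∠3.4° V = 5.79 + j0.344 V.
Step 6 — Current: I = V / Z = 0.1861 - j0.049 A = 0.1924∠-14.8° A.
Step 7 — Complex power: S = V·I* = 1.061 + j0.3477 VA.
Step 8 — Real power: P = Re(S) = 1.061 W.
Step 9 — Reactive power: Q = Im(S) = 0.3477 VAR.
Step 10 — Apparent power: |S| = 1.116 VA.
Step 11 — Power factor: PF = P/|S| = 0.9502 (lagging).

(a) P = 1.061 W  (b) Q = 0.3477 VAR  (c) S = 1.116 VA  (d) PF = 0.9502 (lagging)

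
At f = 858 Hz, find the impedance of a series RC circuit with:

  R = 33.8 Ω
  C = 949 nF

Step 1 — Angular frequency: ω = 2π·f = 2π·858 = 5391 rad/s.
Step 2 — Component impedances:
  R: Z = R = 33.8 Ω
  C: Z = 1/(jωC) = -j/(ω·C) = 0 - j195.5 Ω
Step 3 — Series combination: Z_total = R + C = 33.8 - j195.5 Ω = 198.4∠-80.2° Ω.

Z = 33.8 - j195.5 Ω = 198.4∠-80.2° Ω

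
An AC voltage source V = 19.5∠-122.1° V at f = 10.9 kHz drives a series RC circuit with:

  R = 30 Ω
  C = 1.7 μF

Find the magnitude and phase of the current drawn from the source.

Step 1 — Angular frequency: ω = 2π·f = 2π·1.09e+04 = 6.849e+04 rad/s.
Step 2 — Component impedances:
  R: Z = R = 30 Ω
  C: Z = 1/(jωC) = -j/(ω·C) = 0 - j8.589 Ω
Step 3 — Series combination: Z_total = R + C = 30 - j8.589 Ω = 31.21∠-16.0° Ω.
Step 4 — Source phasor: V = 19.5∠-122.1° V = -10.36 - j16.52 V.
Step 5 — Ohm's law: I = V / Z_total = (-10.36 - j16.52) / (30 - j8.589) = -0.1735 - j0.6003 A.
Step 6 — Convert to polar: |I| = 0.6249 A, ∠I = -106.1°.

I = 0.6249∠-106.1° A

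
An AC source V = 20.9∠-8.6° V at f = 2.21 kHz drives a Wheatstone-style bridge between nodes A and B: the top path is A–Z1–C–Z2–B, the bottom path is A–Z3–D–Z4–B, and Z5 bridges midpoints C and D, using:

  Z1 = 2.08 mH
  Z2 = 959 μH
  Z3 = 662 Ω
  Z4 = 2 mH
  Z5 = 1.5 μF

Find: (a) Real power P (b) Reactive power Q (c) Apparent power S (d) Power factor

Step 1 — Angular frequency: ω = 2π·f = 2π·2210 = 1.389e+04 rad/s.
Step 2 — Component impedances:
  Z1: Z = jωL = j·1.389e+04·0.00208 = 0 + j28.88 Ω
  Z2: Z = jωL = j·1.389e+04·0.000959 = 0 + j13.32 Ω
  Z3: Z = R = 662 Ω
  Z4: Z = jωL = j·1.389e+04·0.002 = 0 + j27.77 Ω
  Z5: Z = 1/(jωC) = -j/(ω·C) = 0 - j48.01 Ω
Step 3 — Bridge requires nodal analysis (the Z5 bridge couples midpoints C and D, so the two paths cannot be reduced to a simple series/parallel combination). Setting node B to ground and injecting 1 A at node A, the 3-node admittance system at A, C, D solves to V_A = Z_AB = 18.13 + j59.22 Ω = 61.93∠73.0° Ω.
Step 4 — Source phasor: V = 20.9∠-8.6° V = 20.67 - j3.125 V.
Step 5 — Current: I = V / Z = 0.04942 - j0.3338 A = 0.3375∠-81.6° A.
Step 6 — Complex power: S = V·I* = 2.065 + j6.744 VA.
Step 7 — Real power: P = Re(S) = 2.065 W.
Step 8 — Reactive power: Q = Im(S) = 6.744 VAR.
Step 9 — Apparent power: |S| = 7.053 VA.
Step 10 — Power factor: PF = P/|S| = 0.2927 (lagging).

(a) P = 2.065 W  (b) Q = 6.744 VAR  (c) S = 7.053 VA  (d) PF = 0.2927 (lagging)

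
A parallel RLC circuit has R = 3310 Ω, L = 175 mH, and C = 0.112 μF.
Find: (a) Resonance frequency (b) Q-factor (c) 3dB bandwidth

Step 1 — Resonance: ω₀ = 1/√(LC) = 1/√(0.175·1.12e-07) = 7143 rad/s.
Step 2 — f₀ = ω₀/(2π) = 1137 Hz.
Step 3 — Parallel Q: Q = R/(ω₀L) = 3310/(7143·0.175) = 2.648.
Step 4 — Bandwidth: Δω = ω₀/Q = 2697 rad/s; BW = Δω/(2π) = 429.3 Hz.

(a) f₀ = 1137 Hz  (b) Q = 2.648  (c) BW = 429.3 Hz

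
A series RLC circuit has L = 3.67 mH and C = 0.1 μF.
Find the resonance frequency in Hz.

Step 1 — Resonance condition Im(Z)=0 gives ω₀ = 1/√(LC).
Step 2 — ω₀ = 1/√(0.00367·1e-07) = 5.22e+04 rad/s.
Step 3 — f₀ = ω₀/(2π) = 8308 Hz.

f₀ = 8308 Hz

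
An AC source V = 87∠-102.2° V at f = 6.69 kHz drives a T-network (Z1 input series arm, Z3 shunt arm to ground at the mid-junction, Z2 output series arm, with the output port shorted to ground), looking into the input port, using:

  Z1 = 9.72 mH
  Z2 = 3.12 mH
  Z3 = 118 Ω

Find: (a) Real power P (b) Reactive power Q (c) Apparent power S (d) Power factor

Step 1 — Angular frequency: ω = 2π·f = 2π·6690 = 4.203e+04 rad/s.
Step 2 — Component impedances:
  Z1: Z = jωL = j·4.203e+04·0.00972 = 0 + j408.6 Ω
  Z2: Z = jωL = j·4.203e+04·0.00312 = 0 + j131.1 Ω
  Z3: Z = R = 118 Ω
Step 3 — With the output port shorted to ground, the output series arm Z2 runs from the junction to ground; the shunt arm Z3 also runs from the junction to ground. They appear in parallel: Z3 || Z2 = 65.21 + j58.67 Ω.
Step 4 — Series with input arm Z1: Z_in = Z1 + (Z3 || Z2) = 65.21 + j467.2 Ω = 471.8∠82.1° Ω.
Step 5 — Source phasor: V = 87∠-102.2° V = -18.39 - j85.04 V.
Step 6 — Current: I = V / Z = -0.1839 + j0.01368 A = 0.1844∠175.7° A.
Step 7 — Complex power: S = V·I* = 2.218 + j15.89 VA.
Step 8 — Real power: P = Re(S) = 2.218 W.
Step 9 — Reactive power: Q = Im(S) = 15.89 VAR.
Step 10 — Apparent power: |S| = 16.04 VA.
Step 11 — Power factor: PF = P/|S| = 0.1382 (lagging).

(a) P = 2.218 W  (b) Q = 15.89 VAR  (c) S = 16.04 VA  (d) PF = 0.1382 (lagging)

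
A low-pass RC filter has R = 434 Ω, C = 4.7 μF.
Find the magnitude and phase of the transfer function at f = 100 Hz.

Step 1 — Angular frequency: ω = 2π·100 = 628.3 rad/s.
Step 2 — Transfer function: H(jω) = 1/(1 + jωRC).
Step 3 — Denominator: 1 + jωRC = 1 + j·628.3·434·4.7e-06 = 1 + j1.282.
Step 4 — H = 0.3784 - j0.485.
Step 5 — Magnitude: |H| = 0.6152 (-4.2 dB); phase: φ = -52.0°.

|H| = 0.6152 (-4.2 dB), φ = -52.0°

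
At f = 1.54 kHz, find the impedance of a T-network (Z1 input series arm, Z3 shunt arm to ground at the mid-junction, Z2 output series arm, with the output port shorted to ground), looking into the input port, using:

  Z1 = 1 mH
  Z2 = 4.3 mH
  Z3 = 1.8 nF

Step 1 — Angular frequency: ω = 2π·f = 2π·1540 = 9676 rad/s.
Step 2 — Component impedances:
  Z1: Z = jωL = j·9676·0.001 = 0 + j9.676 Ω
  Z2: Z = jωL = j·9676·0.0043 = 0 + j41.61 Ω
  Z3: Z = 1/(jωC) = -j/(ω·C) = 0 - j5.742e+04 Ω
Step 3 — With the output port shorted to ground, the output series arm Z2 runs from the junction to ground; the shunt arm Z3 also runs from the junction to ground. They appear in parallel: Z3 || Z2 = 0 + j41.64 Ω.
Step 4 — Series with input arm Z1: Z_in = Z1 + (Z3 || Z2) = 0 + j51.31 Ω = 51.31∠90.0° Ω.

Z = 0 + j51.31 Ω = 51.31∠90.0° Ω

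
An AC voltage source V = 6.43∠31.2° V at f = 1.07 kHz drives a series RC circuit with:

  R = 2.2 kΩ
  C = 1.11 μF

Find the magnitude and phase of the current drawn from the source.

Step 1 — Angular frequency: ω = 2π·f = 2π·1070 = 6723 rad/s.
Step 2 — Component impedances:
  R: Z = R = 2200 Ω
  C: Z = 1/(jωC) = -j/(ω·C) = 0 - j134 Ω
Step 3 — Series combination: Z_total = R + C = 2200 - j134 Ω = 2204∠-3.5° Ω.
Step 4 — Source phasor: V = 6.43∠31.2° V = 5.5 + j3.331 V.
Step 5 — Ohm's law: I = V / Z_total = (5.5 + j3.331) / (2200 - j134) = 0.002399 + j0.00166 A.
Step 6 — Convert to polar: |I| = 0.002917 A, ∠I = 34.7°.

I = 0.002917∠34.7° A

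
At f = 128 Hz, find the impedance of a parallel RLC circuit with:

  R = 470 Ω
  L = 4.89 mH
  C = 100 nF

Step 1 — Angular frequency: ω = 2π·f = 2π·128 = 804.2 rad/s.
Step 2 — Component impedances:
  R: Z = R = 470 Ω
  L: Z = jωL = j·804.2·0.00489 = 0 + j3.933 Ω
  C: Z = 1/(jωC) = -j/(ω·C) = 0 - j1.243e+04 Ω
Step 3 — Parallel combination: 1/Z_total = 1/R + 1/L + 1/C; Z_total = 0.03293 + j3.934 Ω = 3.934∠89.5° Ω.

Z = 0.03293 + j3.934 Ω = 3.934∠89.5° Ω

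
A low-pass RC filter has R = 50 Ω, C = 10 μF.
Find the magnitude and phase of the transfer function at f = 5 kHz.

Step 1 — Angular frequency: ω = 2π·5000 = 3.142e+04 rad/s.
Step 2 — Transfer function: H(jω) = 1/(1 + jωRC).
Step 3 — Denominator: 1 + jωRC = 1 + j·3.142e+04·50·1e-05 = 1 + j15.71.
Step 4 — H = 0.004036 - j0.06341.
Step 5 — Magnitude: |H| = 0.06353 (-23.9 dB); phase: φ = -86.4°.

|H| = 0.06353 (-23.9 dB), φ = -86.4°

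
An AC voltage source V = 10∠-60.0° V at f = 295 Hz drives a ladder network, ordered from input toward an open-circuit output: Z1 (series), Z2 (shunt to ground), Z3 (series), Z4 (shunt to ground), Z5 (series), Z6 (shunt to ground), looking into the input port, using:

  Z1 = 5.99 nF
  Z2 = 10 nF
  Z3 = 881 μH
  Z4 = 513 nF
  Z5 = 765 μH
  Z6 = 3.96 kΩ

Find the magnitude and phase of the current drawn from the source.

Step 1 — Angular frequency: ω = 2π·f = 2π·295 = 1854 rad/s.
Step 2 — Component impedances:
  Z1: Z = 1/(jωC) = -j/(ω·C) = 0 - j9.007e+04 Ω
  Z2: Z = 1/(jωC) = -j/(ω·C) = 0 - j5.395e+04 Ω
  Z3: Z = jωL = j·1854·0.000881 = 0 + j1.633 Ω
  Z4: Z = 1/(jωC) = -j/(ω·C) = 0 - j1052 Ω
  Z5: Z = jωL = j·1854·0.000765 = 0 + j1.418 Ω
  Z6: Z = R = 3960 Ω
Step 3 — Ladder network (open output): work backward from the far end, alternating series and parallel combinations. Z_in = 251.7 - j9.103e+04 Ω = 9.103e+04∠-89.8° Ω.
Step 4 — Source phasor: V = 10∠-60.0° V = 5 - j8.66 V.
Step 5 — Ohm's law: I = V / Z_total = (5 - j8.66) / (251.7 - j9.103e+04) = 9.528e-05 + j5.466e-05 A.
Step 6 — Convert to polar: |I| = 0.0001099 A, ∠I = 29.8°.

I = 0.0001099∠29.8° A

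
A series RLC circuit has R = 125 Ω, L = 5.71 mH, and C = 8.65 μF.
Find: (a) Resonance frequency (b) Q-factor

Step 1 — Resonance condition Im(Z)=0 gives ω₀ = 1/√(LC).
Step 2 — ω₀ = 1/√(0.00571·8.65e-06) = 4500 rad/s.
Step 3 — f₀ = ω₀/(2π) = 716.1 Hz.
Step 4 — Series Q: Q = ω₀L/R = 4500·0.00571/125 = 0.2055.

(a) f₀ = 716.1 Hz  (b) Q = 0.2055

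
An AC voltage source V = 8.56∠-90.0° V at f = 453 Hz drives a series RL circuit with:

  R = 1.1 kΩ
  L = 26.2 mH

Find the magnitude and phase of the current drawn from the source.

Step 1 — Angular frequency: ω = 2π·f = 2π·453 = 2846 rad/s.
Step 2 — Component impedances:
  R: Z = R = 1100 Ω
  L: Z = jωL = j·2846·0.0262 = 0 + j74.57 Ω
Step 3 — Series combination: Z_total = R + L = 1100 + j74.57 Ω = 1103∠3.9° Ω.
Step 4 — Source phasor: V = 8.56∠-90.0° V = 0 - j8.56 V.
Step 5 — Ohm's law: I = V / Z_total = (0 - j8.56) / (1100 + j74.57) = -0.0005251 - j0.007746 A.
Step 6 — Convert to polar: |I| = 0.007764 A, ∠I = -93.9°.

I = 0.007764∠-93.9° A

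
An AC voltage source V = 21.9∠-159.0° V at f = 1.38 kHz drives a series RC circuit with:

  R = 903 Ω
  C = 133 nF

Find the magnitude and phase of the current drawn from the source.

Step 1 — Angular frequency: ω = 2π·f = 2π·1380 = 8671 rad/s.
Step 2 — Component impedances:
  R: Z = R = 903 Ω
  C: Z = 1/(jωC) = -j/(ω·C) = 0 - j867.1 Ω
Step 3 — Series combination: Z_total = R + C = 903 - j867.1 Ω = 1252∠-43.8° Ω.
Step 4 — Source phasor: V = 21.9∠-159.0° V = -20.45 - j7.848 V.
Step 5 — Ohm's law: I = V / Z_total = (-20.45 - j7.848) / (903 - j867.1) = -0.007437 - j0.01583 A.
Step 6 — Convert to polar: |I| = 0.01749 A, ∠I = -115.2°.

I = 0.01749∠-115.2° A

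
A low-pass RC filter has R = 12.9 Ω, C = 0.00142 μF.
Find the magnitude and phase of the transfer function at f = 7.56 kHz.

Step 1 — Angular frequency: ω = 2π·7560 = 4.75e+04 rad/s.
Step 2 — Transfer function: H(jω) = 1/(1 + jωRC).
Step 3 — Denominator: 1 + jωRC = 1 + j·4.75e+04·12.9·1.42e-09 = 1 + j0.0008701.
Step 4 — H = 1 - j0.0008701.
Step 5 — Magnitude: |H| = 1 (-0.0 dB); phase: φ = -0.0°.

|H| = 1 (-0.0 dB), φ = -0.0°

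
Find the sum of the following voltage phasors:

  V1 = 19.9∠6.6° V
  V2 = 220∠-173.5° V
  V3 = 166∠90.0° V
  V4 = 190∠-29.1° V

Step 1 — Convert each phasor to rectangular form:
  V1 = 19.9·(cos(6.6°) + j·sin(6.6°)) = 19.77 + j2.287 V
  V2 = 220·(cos(-173.5°) + j·sin(-173.5°)) = -218.6 - j24.9 V
  V3 = 166·(cos(90.0°) + j·sin(90.0°)) = 0 + j166 V
  V4 = 190·(cos(-29.1°) + j·sin(-29.1°)) = 166 - j92.4 V
Step 2 — Sum components: V_total = -32.8 + j50.98 V.
Step 3 — Convert to polar: |V_total| = 60.62 V, ∠V_total = 122.8°.

V_total = 60.62∠122.8° V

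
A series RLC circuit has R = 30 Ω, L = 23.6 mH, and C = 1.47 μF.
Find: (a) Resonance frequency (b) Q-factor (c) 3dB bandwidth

Step 1 — Resonance: ω₀ = 1/√(LC) = 1/√(0.0236·1.47e-06) = 5369 rad/s.
Step 2 — f₀ = ω₀/(2π) = 854.5 Hz.
Step 3 — Series Q: Q = ω₀L/R = 5369·0.0236/30 = 4.224.
Step 4 — Bandwidth: Δω = ω₀/Q = 1271 rad/s; BW = Δω/(2π) = 202.3 Hz.

(a) f₀ = 854.5 Hz  (b) Q = 4.224  (c) BW = 202.3 Hz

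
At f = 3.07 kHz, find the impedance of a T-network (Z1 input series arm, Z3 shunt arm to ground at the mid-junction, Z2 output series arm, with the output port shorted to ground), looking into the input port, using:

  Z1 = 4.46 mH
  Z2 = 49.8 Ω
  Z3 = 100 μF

Step 1 — Angular frequency: ω = 2π·f = 2π·3070 = 1.929e+04 rad/s.
Step 2 — Component impedances:
  Z1: Z = jωL = j·1.929e+04·0.00446 = 0 + j86.03 Ω
  Z2: Z = R = 49.8 Ω
  Z3: Z = 1/(jωC) = -j/(ω·C) = 0 - j0.5184 Ω
Step 3 — With the output port shorted to ground, the output series arm Z2 runs from the junction to ground; the shunt arm Z3 also runs from the junction to ground. They appear in parallel: Z3 || Z2 = 0.005396 - j0.5184 Ω.
Step 4 — Series with input arm Z1: Z_in = Z1 + (Z3 || Z2) = 0.005396 + j85.51 Ω = 85.51∠90.0° Ω.

Z = 0.005396 + j85.51 Ω = 85.51∠90.0° Ω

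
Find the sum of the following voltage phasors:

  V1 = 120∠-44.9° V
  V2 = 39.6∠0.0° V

Step 1 — Convert each phasor to rectangular form:
  V1 = 120·(cos(-44.9°) + j·sin(-44.9°)) = 85 - j84.7 V
  V2 = 39.6·(cos(0.0°) + j·sin(0.0°)) = 39.6 V
Step 2 — Sum components: V_total = 124.6 - j84.7 V.
Step 3 — Convert to polar: |V_total| = 150.7 V, ∠V_total = -34.2°.

V_total = 150.7∠-34.2° V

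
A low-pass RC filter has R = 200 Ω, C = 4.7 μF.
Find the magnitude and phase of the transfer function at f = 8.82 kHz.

Step 1 — Angular frequency: ω = 2π·8820 = 5.542e+04 rad/s.
Step 2 — Transfer function: H(jω) = 1/(1 + jωRC).
Step 3 — Denominator: 1 + jωRC = 1 + j·5.542e+04·200·4.7e-06 = 1 + j52.09.
Step 4 — H = 0.0003684 - j0.01919.
Step 5 — Magnitude: |H| = 0.01919 (-34.3 dB); phase: φ = -88.9°.

|H| = 0.01919 (-34.3 dB), φ = -88.9°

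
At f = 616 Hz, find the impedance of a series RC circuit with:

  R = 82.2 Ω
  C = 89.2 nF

Step 1 — Angular frequency: ω = 2π·f = 2π·616 = 3870 rad/s.
Step 2 — Component impedances:
  R: Z = R = 82.2 Ω
  C: Z = 1/(jωC) = -j/(ω·C) = 0 - j2897 Ω
Step 3 — Series combination: Z_total = R + C = 82.2 - j2897 Ω = 2898∠-88.4° Ω.

Z = 82.2 - j2897 Ω = 2898∠-88.4° Ω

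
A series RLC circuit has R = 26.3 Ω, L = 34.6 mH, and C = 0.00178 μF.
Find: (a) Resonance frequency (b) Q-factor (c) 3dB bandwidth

Step 1 — Resonance: ω₀ = 1/√(LC) = 1/√(0.0346·1.78e-09) = 1.274e+05 rad/s.
Step 2 — f₀ = ω₀/(2π) = 2.028e+04 Hz.
Step 3 — Series Q: Q = ω₀L/R = 1.274e+05·0.0346/26.3 = 167.6.
Step 4 — Bandwidth: Δω = ω₀/Q = 760.1 rad/s; BW = Δω/(2π) = 121 Hz.

(a) f₀ = 2.028e+04 Hz  (b) Q = 167.6  (c) BW = 121 Hz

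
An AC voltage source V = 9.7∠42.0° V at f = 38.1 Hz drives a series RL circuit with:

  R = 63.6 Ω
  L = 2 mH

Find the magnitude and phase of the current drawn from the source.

Step 1 — Angular frequency: ω = 2π·f = 2π·38.1 = 239.4 rad/s.
Step 2 — Component impedances:
  R: Z = R = 63.6 Ω
  L: Z = jωL = j·239.4·0.002 = 0 + j0.4788 Ω
Step 3 — Series combination: Z_total = R + L = 63.6 + j0.4788 Ω = 63.6∠0.4° Ω.
Step 4 — Source phasor: V = 9.7∠42.0° V = 7.209 + j6.491 V.
Step 5 — Ohm's law: I = V / Z_total = (7.209 + j6.491) / (63.6 + j0.4788) = 0.1141 + j0.1012 A.
Step 6 — Convert to polar: |I| = 0.1525 A, ∠I = 41.6°.

I = 0.1525∠41.6° A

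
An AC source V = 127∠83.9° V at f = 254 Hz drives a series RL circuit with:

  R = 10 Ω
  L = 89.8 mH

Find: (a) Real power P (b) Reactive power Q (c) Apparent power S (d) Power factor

Step 1 — Angular frequency: ω = 2π·f = 2π·254 = 1596 rad/s.
Step 2 — Component impedances:
  R: Z = R = 10 Ω
  L: Z = jωL = j·1596·0.0898 = 0 + j143.3 Ω
Step 3 — Series combination: Z_total = R + L = 10 + j143.3 Ω = 143.7∠86.0° Ω.
Step 4 — Source phasor: V = 127∠83.9° V = 13.5 + j126.3 V.
Step 5 — Current: I = V / Z = 0.8834 - j0.03253 A = 0.884∠-2.1° A.
Step 6 — Complex power: S = V·I* = 7.815 + j112 VA.
Step 7 — Real power: P = Re(S) = 7.815 W.
Step 8 — Reactive power: Q = Im(S) = 112 VAR.
Step 9 — Apparent power: |S| = 112.3 VA.
Step 10 — Power factor: PF = P/|S| = 0.06961 (lagging).

(a) P = 7.815 W  (b) Q = 112 VAR  (c) S = 112.3 VA  (d) PF = 0.06961 (lagging)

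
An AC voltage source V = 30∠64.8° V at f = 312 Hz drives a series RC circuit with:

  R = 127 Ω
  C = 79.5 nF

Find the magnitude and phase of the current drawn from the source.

Step 1 — Angular frequency: ω = 2π·f = 2π·312 = 1960 rad/s.
Step 2 — Component impedances:
  R: Z = R = 127 Ω
  C: Z = 1/(jωC) = -j/(ω·C) = 0 - j6417 Ω
Step 3 — Series combination: Z_total = R + C = 127 - j6417 Ω = 6418∠-88.9° Ω.
Step 4 — Source phasor: V = 30∠64.8° V = 12.77 + j27.14 V.
Step 5 — Ohm's law: I = V / Z_total = (12.77 + j27.14) / (127 - j6417) = -0.004189 + j0.002074 A.
Step 6 — Convert to polar: |I| = 0.004675 A, ∠I = 153.7°.

I = 0.004675∠153.7° A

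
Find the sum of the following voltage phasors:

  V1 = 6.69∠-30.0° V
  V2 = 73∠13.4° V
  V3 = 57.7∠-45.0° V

Step 1 — Convert each phasor to rectangular form:
  V1 = 6.69·(cos(-30.0°) + j·sin(-30.0°)) = 5.794 - j3.345 V
  V2 = 73·(cos(13.4°) + j·sin(13.4°)) = 71.01 + j16.92 V
  V3 = 57.7·(cos(-45.0°) + j·sin(-45.0°)) = 40.8 - j40.8 V
Step 2 — Sum components: V_total = 117.6 - j27.23 V.
Step 3 — Convert to polar: |V_total| = 120.7 V, ∠V_total = -13.0°.

V_total = 120.7∠-13.0° V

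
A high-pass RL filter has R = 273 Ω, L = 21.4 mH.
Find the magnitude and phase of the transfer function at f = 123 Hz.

Step 1 — Angular frequency: ω = 2π·123 = 772.8 rad/s.
Step 2 — Transfer function: H(jω) = jωL/(R + jωL).
Step 3 — Numerator jωL = j·16.54; denominator R + jωL = 273 + j16.54.
Step 4 — H = 0.003657 + j0.06036.
Step 5 — Magnitude: |H| = 0.06047 (-24.4 dB); phase: φ = 86.5°.

|H| = 0.06047 (-24.4 dB), φ = 86.5°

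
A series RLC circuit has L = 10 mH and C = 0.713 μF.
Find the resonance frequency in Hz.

Step 1 — Resonance condition Im(Z)=0 gives ω₀ = 1/√(LC).
Step 2 — ω₀ = 1/√(0.01·7.13e-07) = 1.184e+04 rad/s.
Step 3 — f₀ = ω₀/(2π) = 1885 Hz.

f₀ = 1885 Hz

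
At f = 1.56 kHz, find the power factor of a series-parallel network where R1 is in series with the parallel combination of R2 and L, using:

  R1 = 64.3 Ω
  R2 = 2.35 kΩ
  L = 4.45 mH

Step 1 — Angular frequency: ω = 2π·f = 2π·1560 = 9802 rad/s.
Step 2 — Component impedances:
  R1: Z = R = 64.3 Ω
  R2: Z = R = 2350 Ω
  L: Z = jωL = j·9802·0.00445 = 0 + j43.62 Ω
Step 3 — Parallel branch: R2 || L = 1/(1/R2 + 1/L) = 0.8093 + j43.6 Ω.
Step 4 — Series with R1: Z_total = R1 + (R2 || L) = 65.11 + j43.6 Ω = 78.36∠33.8° Ω.
Step 5 — Power factor: PF = cos(φ) = Re(Z)/|Z| = 65.11/78.36 = 0.8309.
Step 6 — Type: Im(Z) = 43.6 ⇒ lagging (phase φ = 33.8°).

PF = 0.8309 (lagging, φ = 33.8°)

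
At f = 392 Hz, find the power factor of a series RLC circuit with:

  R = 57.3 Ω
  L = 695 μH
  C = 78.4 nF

Step 1 — Angular frequency: ω = 2π·f = 2π·392 = 2463 rad/s.
Step 2 — Component impedances:
  R: Z = R = 57.3 Ω
  L: Z = jωL = j·2463·0.000695 = 0 + j1.712 Ω
  C: Z = 1/(jωC) = -j/(ω·C) = 0 - j5179 Ω
Step 3 — Series combination: Z_total = R + L + C = 57.3 - j5177 Ω = 5177∠-89.4° Ω.
Step 4 — Power factor: PF = cos(φ) = Re(Z)/|Z| = 57.3/5177 = 0.01107.
Step 5 — Type: Im(Z) = -5177 ⇒ leading (phase φ = -89.4°).

PF = 0.01107 (leading, φ = -89.4°)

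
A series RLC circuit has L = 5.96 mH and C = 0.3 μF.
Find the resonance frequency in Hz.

Step 1 — Resonance condition Im(Z)=0 gives ω₀ = 1/√(LC).
Step 2 — ω₀ = 1/√(0.00596·3e-07) = 2.365e+04 rad/s.
Step 3 — f₀ = ω₀/(2π) = 3764 Hz.

f₀ = 3764 Hz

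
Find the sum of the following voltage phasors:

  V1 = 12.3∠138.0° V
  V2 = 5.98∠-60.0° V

Step 1 — Convert each phasor to rectangular form:
  V1 = 12.3·(cos(138.0°) + j·sin(138.0°)) = -9.141 + j8.23 V
  V2 = 5.98·(cos(-60.0°) + j·sin(-60.0°)) = 2.99 - j5.179 V
Step 2 — Sum components: V_total = -6.151 + j3.051 V.
Step 3 — Convert to polar: |V_total| = 6.866 V, ∠V_total = 153.6°.

V_total = 6.866∠153.6° V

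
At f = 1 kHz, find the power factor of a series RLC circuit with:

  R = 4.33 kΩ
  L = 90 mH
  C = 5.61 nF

Step 1 — Angular frequency: ω = 2π·f = 2π·1000 = 6283 rad/s.
Step 2 — Component impedances:
  R: Z = R = 4330 Ω
  L: Z = jωL = j·6283·0.09 = 0 + j565.5 Ω
  C: Z = 1/(jωC) = -j/(ω·C) = 0 - j2.837e+04 Ω
Step 3 — Series combination: Z_total = R + L + C = 4330 - j2.78e+04 Ω = 2.814e+04∠-81.1° Ω.
Step 4 — Power factor: PF = cos(φ) = Re(Z)/|Z| = 4330/2.814e+04 = 0.1539.
Step 5 — Type: Im(Z) = -2.78e+04 ⇒ leading (phase φ = -81.1°).

PF = 0.1539 (leading, φ = -81.1°)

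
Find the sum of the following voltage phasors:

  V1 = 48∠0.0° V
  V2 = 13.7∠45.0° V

Step 1 — Convert each phasor to rectangular form:
  V1 = 48·(cos(0.0°) + j·sin(0.0°)) = 48 V
  V2 = 13.7·(cos(45.0°) + j·sin(45.0°)) = 9.687 + j9.687 V
Step 2 — Sum components: V_total = 57.69 + j9.687 V.
Step 3 — Convert to polar: |V_total| = 58.5 V, ∠V_total = 9.5°.

V_total = 58.5∠9.5° V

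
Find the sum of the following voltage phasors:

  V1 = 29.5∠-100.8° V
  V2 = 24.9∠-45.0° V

Step 1 — Convert each phasor to rectangular form:
  V1 = 29.5·(cos(-100.8°) + j·sin(-100.8°)) = -5.528 - j28.98 V
  V2 = 24.9·(cos(-45.0°) + j·sin(-45.0°)) = 17.61 - j17.61 V
Step 2 — Sum components: V_total = 12.08 - j46.58 V.
Step 3 — Convert to polar: |V_total| = 48.13 V, ∠V_total = -75.5°.

V_total = 48.13∠-75.5° V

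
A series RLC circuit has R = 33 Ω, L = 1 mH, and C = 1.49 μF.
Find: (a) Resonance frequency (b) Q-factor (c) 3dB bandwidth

Step 1 — Resonance: ω₀ = 1/√(LC) = 1/√(0.001·1.49e-06) = 2.591e+04 rad/s.
Step 2 — f₀ = ω₀/(2π) = 4123 Hz.
Step 3 — Series Q: Q = ω₀L/R = 2.591e+04·0.001/33 = 0.785.
Step 4 — Bandwidth: Δω = ω₀/Q = 3.3e+04 rad/s; BW = Δω/(2π) = 5252 Hz.

(a) f₀ = 4123 Hz  (b) Q = 0.785  (c) BW = 5252 Hz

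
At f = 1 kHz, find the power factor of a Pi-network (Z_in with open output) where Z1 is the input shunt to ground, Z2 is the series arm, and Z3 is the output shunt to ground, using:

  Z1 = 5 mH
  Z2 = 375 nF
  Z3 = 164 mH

Step 1 — Angular frequency: ω = 2π·f = 2π·1000 = 6283 rad/s.
Step 2 — Component impedances:
  Z1: Z = jωL = j·6283·0.005 = 0 + j31.42 Ω
  Z2: Z = 1/(jωC) = -j/(ω·C) = 0 - j424.4 Ω
  Z3: Z = jωL = j·6283·0.164 = 0 + j1030 Ω
Step 3 — With open output, the series arm Z2 and the output shunt Z3 appear in series to ground: Z2 + Z3 = 0 + j606 Ω.
Step 4 — Parallel with input shunt Z1: Z_in = Z1 || (Z2 + Z3) = 0 + j29.87 Ω = 29.87∠90.0° Ω.
Step 5 — Power factor: PF = cos(φ) = Re(Z)/|Z| = -0/29.87 = -0.
Step 6 — Type: Im(Z) = 29.87 ⇒ lagging (phase φ = 90.0°).

PF = -0 (lagging, φ = 90.0°)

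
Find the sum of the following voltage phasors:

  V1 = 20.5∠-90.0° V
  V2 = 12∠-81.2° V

Step 1 — Convert each phasor to rectangular form:
  V1 = 20.5·(cos(-90.0°) + j·sin(-90.0°)) = 0 - j20.5 V
  V2 = 12·(cos(-81.2°) + j·sin(-81.2°)) = 1.836 - j11.86 V
Step 2 — Sum components: V_total = 1.836 - j32.36 V.
Step 3 — Convert to polar: |V_total| = 32.41 V, ∠V_total = -86.8°.

V_total = 32.41∠-86.8° V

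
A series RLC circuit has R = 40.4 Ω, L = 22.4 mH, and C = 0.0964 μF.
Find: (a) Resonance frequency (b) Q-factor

Step 1 — Resonance condition Im(Z)=0 gives ω₀ = 1/√(LC).
Step 2 — ω₀ = 1/√(0.0224·9.64e-08) = 2.152e+04 rad/s.
Step 3 — f₀ = ω₀/(2π) = 3425 Hz.
Step 4 — Series Q: Q = ω₀L/R = 2.152e+04·0.0224/40.4 = 11.93.

(a) f₀ = 3425 Hz  (b) Q = 11.93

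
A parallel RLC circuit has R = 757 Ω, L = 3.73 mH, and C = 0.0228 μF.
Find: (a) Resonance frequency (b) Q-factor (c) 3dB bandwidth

Step 1 — Resonance: ω₀ = 1/√(LC) = 1/√(0.00373·2.28e-08) = 1.084e+05 rad/s.
Step 2 — f₀ = ω₀/(2π) = 1.726e+04 Hz.
Step 3 — Parallel Q: Q = R/(ω₀L) = 757/(1.084e+05·0.00373) = 1.872.
Step 4 — Bandwidth: Δω = ω₀/Q = 5.794e+04 rad/s; BW = Δω/(2π) = 9221 Hz.

(a) f₀ = 1.726e+04 Hz  (b) Q = 1.872  (c) BW = 9221 Hz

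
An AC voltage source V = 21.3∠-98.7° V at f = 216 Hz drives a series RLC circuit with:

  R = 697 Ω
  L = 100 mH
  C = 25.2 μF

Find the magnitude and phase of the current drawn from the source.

Step 1 — Angular frequency: ω = 2π·f = 2π·216 = 1357 rad/s.
Step 2 — Component impedances:
  R: Z = R = 697 Ω
  L: Z = jωL = j·1357·0.1 = 0 + j135.7 Ω
  C: Z = 1/(jωC) = -j/(ω·C) = 0 - j29.24 Ω
Step 3 — Series combination: Z_total = R + L + C = 697 + j106.5 Ω = 705.1∠8.7° Ω.
Step 4 — Source phasor: V = 21.3∠-98.7° V = -3.222 - j21.05 V.
Step 5 — Ohm's law: I = V / Z_total = (-3.222 - j21.05) / (697 + j106.5) = -0.009027 - j0.02883 A.
Step 6 — Convert to polar: |I| = 0.03021 A, ∠I = -107.4°.

I = 0.03021∠-107.4° A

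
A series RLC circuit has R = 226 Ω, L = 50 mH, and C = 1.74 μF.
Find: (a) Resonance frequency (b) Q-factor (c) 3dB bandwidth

Step 1 — Resonance condition Im(Z)=0 gives ω₀ = 1/√(LC).
Step 2 — ω₀ = 1/√(0.05·1.74e-06) = 3390 rad/s.
Step 3 — f₀ = ω₀/(2π) = 539.6 Hz.
Step 4 — Series Q: Q = ω₀L/R = 3390·0.05/226 = 0.7501.
Step 5 — 3dB bandwidth: Δω = ω₀/Q = 4520 rad/s; BW = Δω/(2π) = 719.4 Hz.

(a) f₀ = 539.6 Hz  (b) Q = 0.7501  (c) BW = 719.4 Hz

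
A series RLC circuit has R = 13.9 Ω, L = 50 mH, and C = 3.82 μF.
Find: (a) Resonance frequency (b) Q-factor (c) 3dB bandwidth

Step 1 — Resonance condition Im(Z)=0 gives ω₀ = 1/√(LC).
Step 2 — ω₀ = 1/√(0.05·3.82e-06) = 2288 rad/s.
Step 3 — f₀ = ω₀/(2π) = 364.2 Hz.
Step 4 — Series Q: Q = ω₀L/R = 2288·0.05/13.9 = 8.231.
Step 5 — 3dB bandwidth: Δω = ω₀/Q = 278 rad/s; BW = Δω/(2π) = 44.25 Hz.

(a) f₀ = 364.2 Hz  (b) Q = 8.231  (c) BW = 44.25 Hz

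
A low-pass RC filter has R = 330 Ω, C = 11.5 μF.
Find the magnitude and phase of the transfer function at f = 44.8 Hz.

Step 1 — Angular frequency: ω = 2π·44.8 = 281.5 rad/s.
Step 2 — Transfer function: H(jω) = 1/(1 + jωRC).
Step 3 — Denominator: 1 + jωRC = 1 + j·281.5·330·1.15e-05 = 1 + j1.068.
Step 4 — H = 0.467 - j0.4989.
Step 5 — Magnitude: |H| = 0.6834 (-3.3 dB); phase: φ = -46.9°.

|H| = 0.6834 (-3.3 dB), φ = -46.9°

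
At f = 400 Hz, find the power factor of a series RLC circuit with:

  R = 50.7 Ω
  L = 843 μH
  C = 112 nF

Step 1 — Angular frequency: ω = 2π·f = 2π·400 = 2513 rad/s.
Step 2 — Component impedances:
  R: Z = R = 50.7 Ω
  L: Z = jωL = j·2513·0.000843 = 0 + j2.119 Ω
  C: Z = 1/(jωC) = -j/(ω·C) = 0 - j3553 Ω
Step 3 — Series combination: Z_total = R + L + C = 50.7 - j3550 Ω = 3551∠-89.2° Ω.
Step 4 — Power factor: PF = cos(φ) = Re(Z)/|Z| = 50.7/3551 = 0.01428.
Step 5 — Type: Im(Z) = -3550 ⇒ leading (phase φ = -89.2°).

PF = 0.01428 (leading, φ = -89.2°)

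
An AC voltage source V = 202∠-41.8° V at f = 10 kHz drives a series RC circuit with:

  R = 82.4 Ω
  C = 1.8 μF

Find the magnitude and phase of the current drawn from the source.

Step 1 — Angular frequency: ω = 2π·f = 2π·1e+04 = 6.283e+04 rad/s.
Step 2 — Component impedances:
  R: Z = R = 82.4 Ω
  C: Z = 1/(jωC) = -j/(ω·C) = 0 - j8.842 Ω
Step 3 — Series combination: Z_total = R + C = 82.4 - j8.842 Ω = 82.87∠-6.1° Ω.
Step 4 — Source phasor: V = 202∠-41.8° V = 150.6 - j134.6 V.
Step 5 — Ohm's law: I = V / Z_total = (150.6 - j134.6) / (82.4 - j8.842) = 1.98 - j1.422 A.
Step 6 — Convert to polar: |I| = 2.437 A, ∠I = -35.7°.

I = 2.437∠-35.7° A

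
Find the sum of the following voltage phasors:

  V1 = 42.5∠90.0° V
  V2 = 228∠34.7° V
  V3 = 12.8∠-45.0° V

Step 1 — Convert each phasor to rectangular form:
  V1 = 42.5·(cos(90.0°) + j·sin(90.0°)) = 0 + j42.5 V
  V2 = 228·(cos(34.7°) + j·sin(34.7°)) = 187.4 + j129.8 V
  V3 = 12.8·(cos(-45.0°) + j·sin(-45.0°)) = 9.051 - j9.051 V
Step 2 — Sum components: V_total = 196.5 + j163.2 V.
Step 3 — Convert to polar: |V_total| = 255.5 V, ∠V_total = 39.7°.

V_total = 255.5∠39.7° V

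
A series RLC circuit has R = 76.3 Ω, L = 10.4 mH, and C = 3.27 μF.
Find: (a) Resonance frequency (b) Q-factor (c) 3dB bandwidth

Step 1 — Resonance condition Im(Z)=0 gives ω₀ = 1/√(LC).
Step 2 — ω₀ = 1/√(0.0104·3.27e-06) = 5423 rad/s.
Step 3 — f₀ = ω₀/(2π) = 863 Hz.
Step 4 — Series Q: Q = ω₀L/R = 5423·0.0104/76.3 = 0.7391.
Step 5 — 3dB bandwidth: Δω = ω₀/Q = 7337 rad/s; BW = Δω/(2π) = 1168 Hz.

(a) f₀ = 863 Hz  (b) Q = 0.7391  (c) BW = 1168 Hz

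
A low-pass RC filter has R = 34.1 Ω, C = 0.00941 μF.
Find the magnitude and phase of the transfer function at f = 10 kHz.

Step 1 — Angular frequency: ω = 2π·1e+04 = 6.283e+04 rad/s.
Step 2 — Transfer function: H(jω) = 1/(1 + jωRC).
Step 3 — Denominator: 1 + jωRC = 1 + j·6.283e+04·34.1·9.41e-09 = 1 + j0.02016.
Step 4 — H = 0.9996 - j0.02015.
Step 5 — Magnitude: |H| = 0.9998 (-0.0 dB); phase: φ = -1.2°.

|H| = 0.9998 (-0.0 dB), φ = -1.2°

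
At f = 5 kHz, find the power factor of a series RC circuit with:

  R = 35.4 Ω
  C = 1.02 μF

Step 1 — Angular frequency: ω = 2π·f = 2π·5000 = 3.142e+04 rad/s.
Step 2 — Component impedances:
  R: Z = R = 35.4 Ω
  C: Z = 1/(jωC) = -j/(ω·C) = 0 - j31.21 Ω
Step 3 — Series combination: Z_total = R + C = 35.4 - j31.21 Ω = 47.19∠-41.4° Ω.
Step 4 — Power factor: PF = cos(φ) = Re(Z)/|Z| = 35.4/47.191 = 0.7501.
Step 5 — Type: Im(Z) = -31.21 ⇒ leading (phase φ = -41.4°).

PF = 0.7501 (leading, φ = -41.4°)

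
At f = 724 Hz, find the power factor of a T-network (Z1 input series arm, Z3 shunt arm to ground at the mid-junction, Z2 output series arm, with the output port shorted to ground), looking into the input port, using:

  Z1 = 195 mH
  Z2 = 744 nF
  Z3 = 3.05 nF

Step 1 — Angular frequency: ω = 2π·f = 2π·724 = 4549 rad/s.
Step 2 — Component impedances:
  Z1: Z = jωL = j·4549·0.195 = 0 + j887.1 Ω
  Z2: Z = 1/(jωC) = -j/(ω·C) = 0 - j295.5 Ω
  Z3: Z = 1/(jωC) = -j/(ω·C) = 0 - j7.207e+04 Ω
Step 3 — With the output port shorted to ground, the output series arm Z2 runs from the junction to ground; the shunt arm Z3 also runs from the junction to ground. They appear in parallel: Z3 || Z2 = 0 - j294.3 Ω.
Step 4 — Series with input arm Z1: Z_in = Z1 + (Z3 || Z2) = 0 + j592.8 Ω = 592.8∠90.0° Ω.
Step 5 — Power factor: PF = cos(φ) = Re(Z)/|Z| = 0/592.8 = 0.
Step 6 — Type: Im(Z) = 592.8 ⇒ lagging (phase φ = 90.0°).

PF = 0 (lagging, φ = 90.0°)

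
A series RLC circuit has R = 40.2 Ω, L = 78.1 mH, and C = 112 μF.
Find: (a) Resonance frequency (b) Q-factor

Step 1 — Resonance condition Im(Z)=0 gives ω₀ = 1/√(LC).
Step 2 — ω₀ = 1/√(0.0781·0.000112) = 338.1 rad/s.
Step 3 — f₀ = ω₀/(2π) = 53.81 Hz.
Step 4 — Series Q: Q = ω₀L/R = 338.1·0.0781/40.2 = 0.6569.

(a) f₀ = 53.81 Hz  (b) Q = 0.6569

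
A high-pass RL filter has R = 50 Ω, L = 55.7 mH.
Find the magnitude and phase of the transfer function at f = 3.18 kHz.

Step 1 — Angular frequency: ω = 2π·3180 = 1.998e+04 rad/s.
Step 2 — Transfer function: H(jω) = jωL/(R + jωL).
Step 3 — Numerator jωL = j·1113; denominator R + jωL = 50 + j1113.
Step 4 — H = 0.998 + j0.04484.
Step 5 — Magnitude: |H| = 0.999 (-0.0 dB); phase: φ = 2.6°.

|H| = 0.999 (-0.0 dB), φ = 2.6°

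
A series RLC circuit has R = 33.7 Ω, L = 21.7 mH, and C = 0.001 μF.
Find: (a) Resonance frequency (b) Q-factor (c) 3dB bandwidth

Step 1 — Resonance: ω₀ = 1/√(LC) = 1/√(0.0217·1e-09) = 2.147e+05 rad/s.
Step 2 — f₀ = ω₀/(2π) = 3.417e+04 Hz.
Step 3 — Series Q: Q = ω₀L/R = 2.147e+05·0.0217/33.7 = 138.2.
Step 4 — Bandwidth: Δω = ω₀/Q = 1553 rad/s; BW = Δω/(2π) = 247.2 Hz.

(a) f₀ = 3.417e+04 Hz  (b) Q = 138.2  (c) BW = 247.2 Hz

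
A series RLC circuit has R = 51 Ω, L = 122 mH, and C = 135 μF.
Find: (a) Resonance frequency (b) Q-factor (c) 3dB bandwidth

Step 1 — Resonance condition Im(Z)=0 gives ω₀ = 1/√(LC).
Step 2 — ω₀ = 1/√(0.122·0.000135) = 246.4 rad/s.
Step 3 — f₀ = ω₀/(2π) = 39.22 Hz.
Step 4 — Series Q: Q = ω₀L/R = 246.4·0.122/51 = 0.5894.
Step 5 — 3dB bandwidth: Δω = ω₀/Q = 418 rad/s; BW = Δω/(2π) = 66.53 Hz.

(a) f₀ = 39.22 Hz  (b) Q = 0.5894  (c) BW = 66.53 Hz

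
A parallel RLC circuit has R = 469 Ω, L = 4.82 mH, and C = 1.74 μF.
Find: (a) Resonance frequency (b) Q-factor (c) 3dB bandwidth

Step 1 — Resonance: ω₀ = 1/√(LC) = 1/√(0.00482·1.74e-06) = 1.092e+04 rad/s.
Step 2 — f₀ = ω₀/(2π) = 1738 Hz.
Step 3 — Parallel Q: Q = R/(ω₀L) = 469/(1.092e+04·0.00482) = 8.911.
Step 4 — Bandwidth: Δω = ω₀/Q = 1225 rad/s; BW = Δω/(2π) = 195 Hz.

(a) f₀ = 1738 Hz  (b) Q = 8.911  (c) BW = 195 Hz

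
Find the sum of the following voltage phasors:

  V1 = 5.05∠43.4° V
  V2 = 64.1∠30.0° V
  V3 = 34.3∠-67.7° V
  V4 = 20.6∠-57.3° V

Step 1 — Convert each phasor to rectangular form:
  V1 = 5.05·(cos(43.4°) + j·sin(43.4°)) = 3.669 + j3.47 V
  V2 = 64.1·(cos(30.0°) + j·sin(30.0°)) = 55.51 + j32.05 V
  V3 = 34.3·(cos(-67.7°) + j·sin(-67.7°)) = 13.02 - j31.73 V
  V4 = 20.6·(cos(-57.3°) + j·sin(-57.3°)) = 11.13 - j17.34 V
Step 2 — Sum components: V_total = 83.33 - j13.55 V.
Step 3 — Convert to polar: |V_total| = 84.42 V, ∠V_total = -9.2°.

V_total = 84.42∠-9.2° V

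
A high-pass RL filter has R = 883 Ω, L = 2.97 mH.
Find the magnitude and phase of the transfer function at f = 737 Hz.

Step 1 — Angular frequency: ω = 2π·737 = 4631 rad/s.
Step 2 — Transfer function: H(jω) = jωL/(R + jωL).
Step 3 — Numerator jωL = j·13.75; denominator R + jωL = 883 + j13.75.
Step 4 — H = 0.0002425 + j0.01557.
Step 5 — Magnitude: |H| = 0.01557 (-36.2 dB); phase: φ = 89.1°.

|H| = 0.01557 (-36.2 dB), φ = 89.1°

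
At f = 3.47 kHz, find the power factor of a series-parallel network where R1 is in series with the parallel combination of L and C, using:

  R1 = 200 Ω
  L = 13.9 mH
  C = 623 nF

Step 1 — Angular frequency: ω = 2π·f = 2π·3470 = 2.18e+04 rad/s.
Step 2 — Component impedances:
  R1: Z = R = 200 Ω
  L: Z = jωL = j·2.18e+04·0.0139 = 0 + j303.1 Ω
  C: Z = 1/(jωC) = -j/(ω·C) = 0 - j73.62 Ω
Step 3 — Parallel branch: L || C = 1/(1/L + 1/C) = 0 - j97.24 Ω.
Step 4 — Series with R1: Z_total = R1 + (L || C) = 200 - j97.24 Ω = 222.4∠-25.9° Ω.
Step 5 — Power factor: PF = cos(φ) = Re(Z)/|Z| = 200/222.4 = 0.8993.
Step 6 — Type: Im(Z) = -97.24 ⇒ leading (phase φ = -25.9°).

PF = 0.8993 (leading, φ = -25.9°)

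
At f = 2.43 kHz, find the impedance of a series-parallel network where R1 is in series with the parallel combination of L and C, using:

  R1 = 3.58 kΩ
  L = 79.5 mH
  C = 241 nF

Step 1 — Angular frequency: ω = 2π·f = 2π·2430 = 1.527e+04 rad/s.
Step 2 — Component impedances:
  R1: Z = R = 3580 Ω
  L: Z = jωL = j·1.527e+04·0.0795 = 0 + j1214 Ω
  C: Z = 1/(jωC) = -j/(ω·C) = 0 - j271.8 Ω
Step 3 — Parallel branch: L || C = 1/(1/L + 1/C) = 0 - j350.2 Ω.
Step 4 — Series with R1: Z_total = R1 + (L || C) = 3580 - j350.2 Ω = 3597∠-5.6° Ω.

Z = 3580 - j350.2 Ω = 3597∠-5.6° Ω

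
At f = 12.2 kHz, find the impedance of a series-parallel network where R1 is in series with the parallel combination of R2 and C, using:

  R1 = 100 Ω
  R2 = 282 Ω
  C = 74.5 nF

Step 1 — Angular frequency: ω = 2π·f = 2π·1.22e+04 = 7.665e+04 rad/s.
Step 2 — Component impedances:
  R1: Z = R = 100 Ω
  R2: Z = R = 282 Ω
  C: Z = 1/(jωC) = -j/(ω·C) = 0 - j175.1 Ω
Step 3 — Parallel branch: R2 || C = 1/(1/R2 + 1/C) = 78.47 - j126.4 Ω.
Step 4 — Series with R1: Z_total = R1 + (R2 || C) = 178.5 - j126.4 Ω = 218.7∠-35.3° Ω.

Z = 178.5 - j126.4 Ω = 218.7∠-35.3° Ω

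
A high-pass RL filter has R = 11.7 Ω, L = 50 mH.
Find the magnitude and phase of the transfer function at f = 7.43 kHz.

Step 1 — Angular frequency: ω = 2π·7430 = 4.668e+04 rad/s.
Step 2 — Transfer function: H(jω) = jωL/(R + jωL).
Step 3 — Numerator jωL = j·2334; denominator R + jωL = 11.7 + j2334.
Step 4 — H = 1 + j0.005012.
Step 5 — Magnitude: |H| = 1 (-0.0 dB); phase: φ = 0.3°.

|H| = 1 (-0.0 dB), φ = 0.3°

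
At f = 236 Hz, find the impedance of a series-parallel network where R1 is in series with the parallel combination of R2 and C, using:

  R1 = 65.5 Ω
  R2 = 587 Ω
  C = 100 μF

Step 1 — Angular frequency: ω = 2π·f = 2π·236 = 1483 rad/s.
Step 2 — Component impedances:
  R1: Z = R = 65.5 Ω
  R2: Z = R = 587 Ω
  C: Z = 1/(jωC) = -j/(ω·C) = 0 - j6.744 Ω
Step 3 — Parallel branch: R2 || C = 1/(1/R2 + 1/C) = 0.07747 - j6.743 Ω.
Step 4 — Series with R1: Z_total = R1 + (R2 || C) = 65.58 - j6.743 Ω = 65.92∠-5.9° Ω.

Z = 65.58 - j6.743 Ω = 65.92∠-5.9° Ω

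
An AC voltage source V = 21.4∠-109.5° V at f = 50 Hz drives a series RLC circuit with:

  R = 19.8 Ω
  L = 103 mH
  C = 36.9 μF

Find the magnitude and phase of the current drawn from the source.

Step 1 — Angular frequency: ω = 2π·f = 2π·50 = 314.2 rad/s.
Step 2 — Component impedances:
  R: Z = R = 19.8 Ω
  L: Z = jωL = j·314.2·0.103 = 0 + j32.36 Ω
  C: Z = 1/(jωC) = -j/(ω·C) = 0 - j86.26 Ω
Step 3 — Series combination: Z_total = R + L + C = 19.8 - j53.9 Ω = 57.43∠-69.8° Ω.
Step 4 — Source phasor: V = 21.4∠-109.5° V = -7.143 - j20.17 V.
Step 5 — Ohm's law: I = V / Z_total = (-7.143 - j20.17) / (19.8 - j53.9) = 0.2868 - j0.2379 A.
Step 6 — Convert to polar: |I| = 0.3727 A, ∠I = -39.7°.

I = 0.3727∠-39.7° A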